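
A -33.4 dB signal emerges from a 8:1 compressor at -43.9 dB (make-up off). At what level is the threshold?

-45.4 dB

Let T be the threshold. Output overshoot = (input overshoot)/R, so -43.9 − T = (-33.4 − T)/8.
8·(-43.9 − T) = -33.4 − T → 7·T = -351.2 − (-33.4) = -317.8.
T = -317.8/7 = -45.4 dB.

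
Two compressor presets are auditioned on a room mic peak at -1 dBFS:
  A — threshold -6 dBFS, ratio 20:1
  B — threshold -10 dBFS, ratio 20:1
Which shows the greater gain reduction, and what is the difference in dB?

B, by 3.8 dB

A: 5 dB over, compressed to 0.25 dB over, so 4.75 dB of GR.
B: 9 dB over, compressed to 0.45 dB over, so 8.55 dB of GR.
Difference: 3.8 dB in favour of B.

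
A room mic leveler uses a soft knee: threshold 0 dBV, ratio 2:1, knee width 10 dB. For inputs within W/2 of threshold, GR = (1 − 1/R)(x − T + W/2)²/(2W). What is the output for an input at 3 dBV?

x − T + W/2 = 3 − 0 + 5 = 8.
GR = (1 − 1/2) × 8² / 20 = 0.5 × 64 / 20 = 1.6 dB.
Output = 3 − 1.6 = 1.4 dBV.

1.4 dBV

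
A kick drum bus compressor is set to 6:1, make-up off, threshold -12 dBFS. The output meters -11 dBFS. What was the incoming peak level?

-6 dBFS

Post-compression overshoot = -11 − (-12) = 1 dB.
Undo the ratio: input overshoot = 1 × 6 = 6 dB, giving input = -6 dBFS.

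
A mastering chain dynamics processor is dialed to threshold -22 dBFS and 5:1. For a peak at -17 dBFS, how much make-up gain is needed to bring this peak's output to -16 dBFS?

The peak compresses to -22 + 5/5 = -21 dBFS.
To reach -16 dBFS requires -16 − (-21) = 5 dB of make-up.

5 dB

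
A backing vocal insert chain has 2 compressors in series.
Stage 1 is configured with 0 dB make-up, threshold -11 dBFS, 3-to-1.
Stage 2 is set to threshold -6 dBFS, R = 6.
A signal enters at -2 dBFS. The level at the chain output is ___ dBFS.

-8 dBFS

Stage 1: 9 dB above -11 dBFS, reduced 3:1 to 3 dB above → -8 dBFS.
Stage 2: -8 dBFS is at or below the -6 dBFS threshold — no compression; output -8 dBFS.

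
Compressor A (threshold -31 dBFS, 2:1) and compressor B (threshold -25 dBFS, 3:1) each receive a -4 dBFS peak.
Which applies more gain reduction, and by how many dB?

B, by 0.5 dB

A: GR = 27 − 27/2 = 13.5 dB.
B: GR = 21 − 21/3 = 14 dB.
Difference: 0.5 dB in favour of B.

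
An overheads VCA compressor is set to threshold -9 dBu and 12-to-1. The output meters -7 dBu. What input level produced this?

15 dBu

The compressed level sits -7 − (-9) = 2 dB over threshold.
Input overshoot = R × output overshoot = 24 dB → input = -9 + 24 = 15 dBu.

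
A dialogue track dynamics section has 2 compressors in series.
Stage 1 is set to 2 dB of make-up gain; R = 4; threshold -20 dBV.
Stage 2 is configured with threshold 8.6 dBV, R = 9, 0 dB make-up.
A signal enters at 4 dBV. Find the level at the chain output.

Stage 1: 4 dBV is 24 dB over -20 dBV; at 4:1 that becomes 6 dB over, giving -14 dBV; +2 dB make-up → -12 dBV.
Stage 2: below threshold (-12 ≤ 8.6); passes unchanged; output -12 dBV.

-12 dBV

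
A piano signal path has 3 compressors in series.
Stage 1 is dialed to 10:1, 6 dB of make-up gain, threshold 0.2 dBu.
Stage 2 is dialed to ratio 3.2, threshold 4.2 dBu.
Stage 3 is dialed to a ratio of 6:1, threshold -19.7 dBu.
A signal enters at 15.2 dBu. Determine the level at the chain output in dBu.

-15.534375 dBu

Stage 1: 15 dB above 0.2 dBu, reduced 10:1 to 1.5 dB above → 1.7 dBu; +6 dB make-up → 7.7 dBu.
Stage 2: overshoot 3.5 dB → 3.5/3.2 = 1.09375 dB → 5.29375 dBu.
Stage 3: 5.29375 dBu is 24.99375 dB over -19.7 dBu; at 6:1 that becomes 4.165625 dB over, giving -15.534375 dBu.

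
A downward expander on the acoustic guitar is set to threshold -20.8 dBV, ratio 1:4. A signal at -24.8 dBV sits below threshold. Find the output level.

The input is 4 dB below the -20.8 dBV threshold.
A 1:4 expander multiplies undershoot by 4: 4 × 4 = 16 dB below threshold.
Output = -20.8 − 16 = -36.8 dBV.

-36.8 dBV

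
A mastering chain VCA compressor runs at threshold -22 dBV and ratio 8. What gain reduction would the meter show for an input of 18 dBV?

35 dB

Overshoot = 18 − (-22) = 40 dB.
At 8:1, output sits 40/8 = 5 dB above threshold.
GR = overshoot in − overshoot out = 40 − 5 = 35 dB.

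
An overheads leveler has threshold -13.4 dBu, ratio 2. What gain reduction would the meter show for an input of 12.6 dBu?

13 dB

Overshoot = 12.6 − (-13.4) = 26 dB.
After 2:1 compression the overshoot becomes 26/2 = 13 dB.
Gain reduction = 26 − 13 = 13 dB.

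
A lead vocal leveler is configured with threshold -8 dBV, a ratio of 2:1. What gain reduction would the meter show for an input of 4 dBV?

6 dB

The signal is 12 dB above threshold.
A 2:1 ratio leaves 6 dB of that excess.
GR = overshoot in − overshoot out = 12 − 6 = 6 dB.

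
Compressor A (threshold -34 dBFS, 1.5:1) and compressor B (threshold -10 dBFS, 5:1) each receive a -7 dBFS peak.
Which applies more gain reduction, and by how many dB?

A: 27 dB over, compressed to 18 dB over, so 9 dB of GR.
B: 3 dB over, compressed to 0.6 dB over, so 2.4 dB of GR.
A reduces 6.6 dB more.

A, by 6.6 dB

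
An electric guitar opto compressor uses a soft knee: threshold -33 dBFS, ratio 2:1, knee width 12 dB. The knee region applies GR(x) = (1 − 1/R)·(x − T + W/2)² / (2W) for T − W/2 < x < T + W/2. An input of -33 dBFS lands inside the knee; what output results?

x − T + W/2 = -33 − (-33) + 6 = 6.
GR = (1 − 1/2) × 6² / 24 = 0.5 × 36 / 24 = 0.75 dB.
Output = -33 − 0.75 = -33.75 dBFS.

-33.75 dBFS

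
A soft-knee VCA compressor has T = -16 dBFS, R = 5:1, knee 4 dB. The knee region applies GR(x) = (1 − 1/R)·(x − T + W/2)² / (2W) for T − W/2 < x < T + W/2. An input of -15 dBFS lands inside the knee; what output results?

-15.9 dBFS

x − T + W/2 = -15 − (-16) + 2 = 3.
GR = (1 − 1/5) × 3² / 8 = 0.8 × 9 / 8 = 0.9 dB.
Output = -15 − 0.9 = -15.9 dBFS.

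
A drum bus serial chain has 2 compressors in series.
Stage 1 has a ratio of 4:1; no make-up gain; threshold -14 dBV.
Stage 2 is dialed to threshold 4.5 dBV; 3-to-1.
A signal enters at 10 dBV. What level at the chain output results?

Stage 1: overshoot 24 dB → 24/4 = 6 dB → -8 dBV.
Stage 2: -8 dBV ≤ 4.5 dBV, so stage 2 doesn't engage; output -8 dBV.

-8 dBV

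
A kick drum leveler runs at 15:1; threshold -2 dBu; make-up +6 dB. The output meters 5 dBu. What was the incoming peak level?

13 dBu

Stripping the +6 dB make-up gives -1 dBu at the gain stage.
The compressed level sits -1 − (-2) = 1 dB over threshold.
Before 15:1 compression the overshoot was 1 × 15 = 15 dB, so input = -2 + 15 = 13 dBu.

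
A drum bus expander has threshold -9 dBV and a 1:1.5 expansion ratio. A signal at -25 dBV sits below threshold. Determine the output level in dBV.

Below threshold, a 1:1.5 expander applies gain = (1.5−1)×(T − x) of attenuation.
(1.5−1) × 16 = 8 dB, so output = -25 − 8 = -33 dBV.

-33 dBV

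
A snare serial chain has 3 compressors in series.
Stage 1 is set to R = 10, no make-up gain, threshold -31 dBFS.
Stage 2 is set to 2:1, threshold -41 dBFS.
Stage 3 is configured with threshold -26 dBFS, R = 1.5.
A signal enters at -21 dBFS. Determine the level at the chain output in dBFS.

Stage 1: -21 dBFS is 10 dB over -31 dBFS; at 10:1 that becomes 1 dB over, giving -30 dBFS.
Stage 2: 11 dB above -41 dBFS, reduced 2:1 to 5.5 dB above → -35.5 dBFS.
Stage 3: below threshold (-35.5 ≤ -26); passes unchanged; output -35.5 dBFS.

-35.5 dBFS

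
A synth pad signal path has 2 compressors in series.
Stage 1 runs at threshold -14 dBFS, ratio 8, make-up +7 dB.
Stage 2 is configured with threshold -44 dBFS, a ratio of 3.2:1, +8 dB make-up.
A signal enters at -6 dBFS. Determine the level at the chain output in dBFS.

-24.125 dBFS

Stage 1: -6 dBFS is 8 dB over -14 dBFS; at 8:1 that becomes 1 dB over, giving -13 dBFS; +7 dB make-up → -6 dBFS.
Stage 2: 38 dB above -44 dBFS, reduced 3.2:1 to 11.875 dB above → -32.125 dBFS; +8 dB make-up → -24.125 dBFS.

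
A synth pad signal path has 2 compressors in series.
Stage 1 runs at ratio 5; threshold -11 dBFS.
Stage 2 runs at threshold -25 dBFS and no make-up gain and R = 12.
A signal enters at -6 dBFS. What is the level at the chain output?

-23.75 dBFS

Stage 1: overshoot 5 dB → 5/5 = 1 dB → -10 dBFS.
Stage 2: 15 dB above -25 dBFS, reduced 12:1 to 1.25 dB above → -23.75 dBFS.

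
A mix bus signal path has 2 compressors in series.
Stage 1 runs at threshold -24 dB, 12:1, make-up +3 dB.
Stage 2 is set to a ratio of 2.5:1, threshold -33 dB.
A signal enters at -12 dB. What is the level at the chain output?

-27.8 dB

Stage 1: 12 dB above -24 dB, reduced 12:1 to 1 dB above → -23 dB; +3 dB make-up → -20 dB.
Stage 2: 13 dB above -33 dB, reduced 2.5:1 to 5.2 dB above → -27.8 dB.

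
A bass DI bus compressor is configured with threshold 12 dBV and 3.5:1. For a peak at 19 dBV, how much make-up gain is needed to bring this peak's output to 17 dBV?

Overshoot 7 dB → 7/3.5 = 2 dB after compression, so the compressed level is 12 + 2 = 14 dBV.
Make-up = target − compressed = 17 − 14 = 3 dB.

3 dB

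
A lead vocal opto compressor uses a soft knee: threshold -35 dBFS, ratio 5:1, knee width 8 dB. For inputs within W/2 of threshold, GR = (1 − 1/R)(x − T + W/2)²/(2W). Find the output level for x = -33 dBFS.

x − T + W/2 = -33 − (-35) + 4 = 6.
GR = (1 − 1/5) × 6² / 16 = 0.8 × 36 / 16 = 1.8 dB.
Output = -33 − 1.8 = -34.8 dBFS.

-34.8 dBFS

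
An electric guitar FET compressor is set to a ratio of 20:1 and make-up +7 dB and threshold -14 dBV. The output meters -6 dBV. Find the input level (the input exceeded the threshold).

Before make-up, the level was -6 − 7 = -13 dBV.
The compressed level sits -13 − (-14) = 1 dB over threshold.
Input overshoot = R × output overshoot = 20 dB → input = -14 + 20 = 6 dBV.

6 dBV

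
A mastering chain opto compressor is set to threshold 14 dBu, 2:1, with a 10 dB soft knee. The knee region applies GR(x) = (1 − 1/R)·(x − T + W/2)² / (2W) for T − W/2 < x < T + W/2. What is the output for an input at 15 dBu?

14.1 dBu

x − T + W/2 = 15 − 14 + 5 = 6.
GR = (1 − 1/2) × 6² / 20 = 0.5 × 36 / 20 = 0.9 dB.
Output = 15 − 0.9 = 14.1 dBu.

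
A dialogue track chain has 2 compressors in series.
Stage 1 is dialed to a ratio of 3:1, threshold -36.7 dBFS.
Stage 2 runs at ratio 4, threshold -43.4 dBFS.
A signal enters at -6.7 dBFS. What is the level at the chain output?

-39.225 dBFS

Stage 1: overshoot 30 dB → 30/3 = 10 dB → -26.7 dBFS.
Stage 2: 16.7 dB above -43.4 dBFS, reduced 4:1 to 4.175 dB above → -39.225 dBFS.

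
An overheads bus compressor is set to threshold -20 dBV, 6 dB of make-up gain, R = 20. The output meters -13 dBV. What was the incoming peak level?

Before make-up, the level was -13 − 6 = -19 dBV.
That's 1 dB above the -20 dBV threshold.
Input overshoot = R × output overshoot = 20 dB → input = -20 + 20 = 0 dBV.

0 dBV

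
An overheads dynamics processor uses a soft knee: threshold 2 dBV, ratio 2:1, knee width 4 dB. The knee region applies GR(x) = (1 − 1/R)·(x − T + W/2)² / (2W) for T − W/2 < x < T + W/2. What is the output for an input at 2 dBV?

1.75 dBV

x − T + W/2 = 2 − 2 + 2 = 2.
GR = (1 − 1/2) × 2² / 8 = 0.5 × 4 / 8 = 0.25 dB.
Output = 2 − 0.25 = 1.75 dBV.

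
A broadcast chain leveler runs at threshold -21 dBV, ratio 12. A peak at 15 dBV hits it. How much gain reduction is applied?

15 dBV exceeds the threshold by 36 dB.
A 12:1 ratio leaves 3 dB of that excess.
Gain reduction = 36 − 3 = 33 dB.

33 dB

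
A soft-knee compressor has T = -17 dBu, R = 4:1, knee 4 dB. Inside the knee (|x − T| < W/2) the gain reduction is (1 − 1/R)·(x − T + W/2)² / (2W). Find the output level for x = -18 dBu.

x − T + W/2 = -18 − (-17) + 2 = 1.
GR = (1 − 1/4) × 1² / 8 = 0.75 × 1 / 8 = 0.09375 dB.
Output = -18 − 0.09375 = -18.09375 dBu.

-18.09375 dBu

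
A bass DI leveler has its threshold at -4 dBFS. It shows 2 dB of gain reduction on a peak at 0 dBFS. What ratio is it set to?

Input overshoot = 0 − (-4) = 4 dB.
Output overshoot = 4 − 2 = 2 dB.
Ratio = input overshoot / output overshoot = 4 / 2 = 2.

2:1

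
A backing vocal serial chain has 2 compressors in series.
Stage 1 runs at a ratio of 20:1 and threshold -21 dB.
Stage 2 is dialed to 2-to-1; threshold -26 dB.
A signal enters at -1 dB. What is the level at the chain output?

-23 dB

Stage 1: 20 dB above -21 dB, reduced 20:1 to 1 dB above → -20 dB.
Stage 2: overshoot 6 dB → 6/2 = 3 dB → -23 dB.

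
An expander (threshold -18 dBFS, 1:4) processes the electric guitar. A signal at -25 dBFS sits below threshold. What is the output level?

The input is 7 dB below the -18 dBFS threshold.
A 1:4 expander multiplies undershoot by 4: 7 × 4 = 28 dB below threshold.
Output = -18 − 28 = -46 dBFS.

-46 dBFS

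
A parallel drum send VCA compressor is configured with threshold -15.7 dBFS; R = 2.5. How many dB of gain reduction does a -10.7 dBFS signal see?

The signal is 5 dB above threshold.
A 2.5:1 ratio leaves 2 dB of that excess.
So the signal is attenuated by 5 − 2 = 3 dB.

3 dB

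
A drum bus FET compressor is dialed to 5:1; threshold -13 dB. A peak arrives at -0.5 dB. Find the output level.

-10.5 dB

The input is 12.5 dB above the -13 dB threshold.
The 12.5 dB excess becomes 2.5 dB after 5:1 reduction.
So the level is -13 + 2.5 = -10.5 dB.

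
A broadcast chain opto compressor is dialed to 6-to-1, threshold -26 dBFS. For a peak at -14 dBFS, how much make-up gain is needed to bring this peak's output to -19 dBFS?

The peak compresses to -26 + 12/6 = -24 dBFS.
To reach -19 dBFS requires -19 − (-24) = 5 dB of make-up.

5 dB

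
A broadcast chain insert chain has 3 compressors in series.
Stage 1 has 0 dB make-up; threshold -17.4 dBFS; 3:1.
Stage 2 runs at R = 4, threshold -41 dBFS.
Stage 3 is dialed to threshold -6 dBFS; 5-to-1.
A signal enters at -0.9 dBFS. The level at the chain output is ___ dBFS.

-33.725 dBFS

Stage 1: 16.5 dB above -17.4 dBFS, reduced 3:1 to 5.5 dB above → -11.9 dBFS.
Stage 2: overshoot 29.1 dB → 29.1/4 = 7.275 dB → -33.725 dBFS.
Stage 3: -33.725 dBFS ≤ -6 dBFS, so stage 3 doesn't engage; output -33.725 dBFS.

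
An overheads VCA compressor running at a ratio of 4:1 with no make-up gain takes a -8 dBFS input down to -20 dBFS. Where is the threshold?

Gain reduction = -8 − (-20) = 12 dB; output overshoot = GR / (R − 1) = 12 / 3 = 4 dB.
Threshold = output − output overshoot = -20 − 4 = -24 dBFS.

-24 dBFS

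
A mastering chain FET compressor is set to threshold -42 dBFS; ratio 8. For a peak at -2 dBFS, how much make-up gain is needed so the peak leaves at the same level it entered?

35 dB

Without make-up, output = threshold + overshoot/8 = -42 + 5 = -37 dBFS.
Gap to target: 35 dB.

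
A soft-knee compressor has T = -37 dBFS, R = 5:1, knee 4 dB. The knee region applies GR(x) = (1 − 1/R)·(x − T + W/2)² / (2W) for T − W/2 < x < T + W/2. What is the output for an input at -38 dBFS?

x − T + W/2 = -38 − (-37) + 2 = 1.
GR = (1 − 1/5) × 1² / 8 = 0.8 × 1 / 8 = 0.1 dB.
Output = -38 − 0.1 = -38.1 dBFS.

-38.1 dBFS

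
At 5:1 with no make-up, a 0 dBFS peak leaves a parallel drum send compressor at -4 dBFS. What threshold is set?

Let T be the threshold. Output overshoot = (input overshoot)/R, so -4 − T = (0 − T)/5.
5·(-4 − T) = 0 − T → 4·T = -20 − 0 = -20.
T = -20/4 = -5 dBFS.

-5 dBFS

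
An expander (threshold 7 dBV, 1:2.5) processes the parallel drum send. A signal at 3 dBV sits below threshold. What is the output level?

The input is 4 dB below the 7 dBV threshold.
A 1:2.5 expander multiplies undershoot by 2.5: 4 × 2.5 = 10 dB below threshold.
Output = 7 − 10 = -3 dBV.

-3 dBV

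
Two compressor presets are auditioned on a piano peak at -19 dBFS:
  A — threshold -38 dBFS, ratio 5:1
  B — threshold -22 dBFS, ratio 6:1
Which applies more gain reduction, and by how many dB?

A, by 12.7 dB

A: overshoot 19 dB → output overshoot 3.8 dB → GR 15.2 dB.
B: overshoot 3 dB → output overshoot 0.5 dB → GR 2.5 dB.
A reduces 12.7 dB more.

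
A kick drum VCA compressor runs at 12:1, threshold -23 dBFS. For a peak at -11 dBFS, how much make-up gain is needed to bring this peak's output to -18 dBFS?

4 dB

The peak compresses to -23 + 12/12 = -22 dBFS.
To reach -18 dBFS requires -18 − (-22) = 4 dB of make-up.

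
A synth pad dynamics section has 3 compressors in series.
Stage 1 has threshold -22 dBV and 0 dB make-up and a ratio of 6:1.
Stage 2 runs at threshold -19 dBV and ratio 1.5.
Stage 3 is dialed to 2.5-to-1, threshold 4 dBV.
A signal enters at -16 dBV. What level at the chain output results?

Stage 1: 6 dB above -22 dBV, reduced 6:1 to 1 dB above → -21 dBV.
Stage 2: -21 dBV is at or below the -19 dBV threshold — no compression; output -21 dBV.
Stage 3: -21 dBV is at or below the 4 dBV threshold — no compression; output -21 dBV.

-21 dBV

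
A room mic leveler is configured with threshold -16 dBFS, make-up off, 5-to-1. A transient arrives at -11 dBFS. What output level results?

-15 dBFS

-11 dBFS sits 5 dB over threshold.
The 5 dB excess becomes 1 dB after 5:1 reduction.
That puts the output at -15 dBFS.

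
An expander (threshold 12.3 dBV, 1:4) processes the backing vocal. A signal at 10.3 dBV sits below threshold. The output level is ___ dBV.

Undershoot = 12.3 − 10.3 = 2 dB.
At 1:4, that expands to 8 dB under threshold.
Output = 12.3 − 8 = 4.3 dBV.

4.3 dBV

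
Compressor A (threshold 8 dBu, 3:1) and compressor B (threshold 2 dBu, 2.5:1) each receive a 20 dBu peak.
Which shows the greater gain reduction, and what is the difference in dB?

B, by 2.8 dB

A: 12 dB over, compressed to 4 dB over, so 8 dB of GR.
B: 18 dB over, compressed to 7.2 dB over, so 10.8 dB of GR.
Difference: 2.8 dB in favour of B.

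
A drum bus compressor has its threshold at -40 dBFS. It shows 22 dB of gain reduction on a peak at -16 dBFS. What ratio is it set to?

12:1

Input overshoot = -16 − (-40) = 24 dB.
Output overshoot = 24 − 22 = 2 dB.
Ratio = input overshoot / output overshoot = 24 / 2 = 12.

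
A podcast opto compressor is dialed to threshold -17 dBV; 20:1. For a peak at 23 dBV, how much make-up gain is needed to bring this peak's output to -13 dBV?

Without make-up, output = threshold + overshoot/20 = -17 + 2 = -15 dBV.
Gap to target: 2 dB.

2 dB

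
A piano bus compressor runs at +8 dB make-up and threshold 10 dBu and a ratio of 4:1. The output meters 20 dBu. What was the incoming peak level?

Stripping the +8 dB make-up gives 12 dBu at the gain stage.
That's 2 dB above the 10 dBu threshold.
Undo the ratio: input overshoot = 2 × 4 = 8 dB, giving input = 18 dBu.

18 dBu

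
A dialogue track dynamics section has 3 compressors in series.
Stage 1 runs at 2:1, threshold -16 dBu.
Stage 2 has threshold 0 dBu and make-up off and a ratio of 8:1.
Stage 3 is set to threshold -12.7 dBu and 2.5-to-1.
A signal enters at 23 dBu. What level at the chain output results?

-7.445 dBu

Stage 1: overshoot 39 dB → 39/2 = 19.5 dB → 3.5 dBu.
Stage 2: 3.5 dBu is 3.5 dB over 0 dBu; at 8:1 that becomes 0.4375 dB over, giving 0.4375 dBu.
Stage 3: 0.4375 dBu is 13.1375 dB over -12.7 dBu; at 2.5:1 that becomes 5.255 dB over, giving -7.445 dBu.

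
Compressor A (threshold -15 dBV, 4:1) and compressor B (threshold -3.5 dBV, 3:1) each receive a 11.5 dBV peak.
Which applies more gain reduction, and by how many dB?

A: overshoot 26.5 dB → output overshoot 6.625 dB → GR 19.875 dB.
B: overshoot 15 dB → output overshoot 5 dB → GR 10 dB.
A reduces 9.875 dB more.

A, by 9.875 dB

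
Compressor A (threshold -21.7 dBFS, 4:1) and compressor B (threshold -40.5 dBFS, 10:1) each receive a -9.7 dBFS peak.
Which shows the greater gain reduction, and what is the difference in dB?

A: GR = 12 − 12/4 = 9 dB.
B: GR = 30.8 − 30.8/10 = 27.72 dB.
B reduces 18.72 dB more.

B, by 18.72 dB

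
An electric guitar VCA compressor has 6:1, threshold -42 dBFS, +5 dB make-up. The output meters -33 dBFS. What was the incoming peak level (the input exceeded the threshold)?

Remove make-up: -33 − 5 = -38 dBFS.
Post-compression overshoot = -38 − (-42) = 4 dB.
Before 6:1 compression the overshoot was 4 × 6 = 24 dB, so input = -42 + 24 = -18 dBFS.

-18 dBFS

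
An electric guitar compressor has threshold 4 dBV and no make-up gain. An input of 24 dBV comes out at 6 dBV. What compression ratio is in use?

Input overshoot = 24 − 4 = 20 dB; output overshoot = 6 − 4 = 2 dB.
Ratio = 20 / 2 = 10.

10:1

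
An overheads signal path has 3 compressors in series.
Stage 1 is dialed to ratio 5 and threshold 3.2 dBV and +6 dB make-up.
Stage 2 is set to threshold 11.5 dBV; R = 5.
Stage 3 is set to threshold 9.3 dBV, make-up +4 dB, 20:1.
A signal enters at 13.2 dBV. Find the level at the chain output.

13.395 dBV

Stage 1: 13.2 dBV is 10 dB over 3.2 dBV; at 5:1 that becomes 2 dB over, giving 5.2 dBV; +6 dB make-up → 11.2 dBV.
Stage 2: 11.2 dBV is at or below the 11.5 dBV threshold — no compression; output 11.2 dBV.
Stage 3: overshoot 1.9 dB → 1.9/20 = 0.095 dB → 9.395 dBV; +4 dB make-up → 13.395 dBV.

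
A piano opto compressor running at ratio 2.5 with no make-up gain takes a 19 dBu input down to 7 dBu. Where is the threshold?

-1 dBu

Let T be the threshold. Output overshoot = (input overshoot)/R, so 7 − T = (19 − T)/2.5.
2.5·(7 − T) = 19 − T → 1.5·T = 17.5 − 19 = -1.5.
T = -1.5/1.5 = -1 dBu.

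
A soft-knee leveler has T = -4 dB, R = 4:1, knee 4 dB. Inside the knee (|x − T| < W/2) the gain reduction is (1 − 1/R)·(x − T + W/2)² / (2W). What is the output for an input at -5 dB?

x − T + W/2 = -5 − (-4) + 2 = 1.
GR = (1 − 1/4) × 1² / 8 = 0.75 × 1 / 8 = 0.09375 dB.
Output = -5 − 0.09375 = -5.09375 dB.

-5.09375 dB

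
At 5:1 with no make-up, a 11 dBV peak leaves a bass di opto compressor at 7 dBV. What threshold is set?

6 dBV

Input is 5 dB above T (since output overshoot × R = input overshoot: (7 − T)·5 = 11 − T gives T = 6 dBV).
Check: 6 + (11 − 6)/5 = 6 + 1 = 7 dBV. ✓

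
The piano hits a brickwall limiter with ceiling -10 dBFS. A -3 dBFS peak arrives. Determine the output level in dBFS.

-10 dBFS

The limiter clamps the peak to its -10 dBFS ceiling.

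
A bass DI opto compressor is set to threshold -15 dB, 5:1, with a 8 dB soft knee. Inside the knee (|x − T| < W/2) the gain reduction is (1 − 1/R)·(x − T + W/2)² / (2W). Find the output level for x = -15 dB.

x − T + W/2 = -15 − (-15) + 4 = 4.
GR = (1 − 1/5) × 4² / 16 = 0.8 × 16 / 16 = 0.8 dB.
Output = -15 − 0.8 = -15.8 dB.

-15.8 dB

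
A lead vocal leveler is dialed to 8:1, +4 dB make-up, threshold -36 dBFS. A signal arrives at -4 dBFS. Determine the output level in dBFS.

-28 dBFS

Overshoot: -4 − (-36) = 32 dB.
8:1 compression reduces that to 32/8 = 4 dB over.
Output = -36 + 4 = -32 dBFS; make-up adds 4 dB, giving -28 dBFS.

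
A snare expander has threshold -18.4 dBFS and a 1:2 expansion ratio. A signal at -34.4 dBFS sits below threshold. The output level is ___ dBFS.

The input is 16 dB below the -18.4 dBFS threshold.
A 1:2 expander multiplies undershoot by 2: 16 × 2 = 32 dB below threshold.
Output = -18.4 − 32 = -50.4 dBFS.

-50.4 dBFS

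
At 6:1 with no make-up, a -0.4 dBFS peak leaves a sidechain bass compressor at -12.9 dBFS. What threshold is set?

-15.4 dBFS

Let T be the threshold. Output overshoot = (input overshoot)/R, so -12.9 − T = (-0.4 − T)/6.
6·(-12.9 − T) = -0.4 − T → 5·T = -77.4 − (-0.4) = -77.
T = -77/5 = -15.4 dBFS.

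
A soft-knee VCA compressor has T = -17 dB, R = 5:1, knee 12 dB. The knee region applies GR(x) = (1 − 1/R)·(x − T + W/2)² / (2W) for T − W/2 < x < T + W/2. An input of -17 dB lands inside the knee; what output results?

x − T + W/2 = -17 − (-17) + 6 = 6.
GR = (1 − 1/5) × 6² / 24 = 0.8 × 36 / 24 = 1.2 dB.
Output = -17 − 1.2 = -18.2 dB.

-18.2 dB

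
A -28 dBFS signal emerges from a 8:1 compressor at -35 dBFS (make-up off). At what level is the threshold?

-36 dBFS

Input is 8 dB above T (since output overshoot × R = input overshoot: (-35 − T)·8 = -28 − T gives T = -36 dBFS).
Check: -36 + (-28 − (-36))/8 = -36 + 1 = -35 dBFS. ✓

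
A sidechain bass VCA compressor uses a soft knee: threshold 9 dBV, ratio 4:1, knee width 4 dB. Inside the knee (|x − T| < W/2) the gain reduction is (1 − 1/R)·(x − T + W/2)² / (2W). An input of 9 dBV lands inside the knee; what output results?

8.625 dBV

x − T + W/2 = 9 − 9 + 2 = 2.
GR = (1 − 1/4) × 2² / 8 = 0.75 × 4 / 8 = 0.375 dB.
Output = 9 − 0.375 = 8.625 dBV.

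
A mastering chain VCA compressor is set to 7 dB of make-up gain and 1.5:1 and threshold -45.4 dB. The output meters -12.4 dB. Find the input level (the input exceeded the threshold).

Remove make-up: -12.4 − 7 = -19.4 dB.
That's 26 dB above the -45.4 dB threshold.
Before 1.5:1 compression the overshoot was 26 × 1.5 = 39 dB, so input = -45.4 + 39 = -6.4 dB.

-6.4 dB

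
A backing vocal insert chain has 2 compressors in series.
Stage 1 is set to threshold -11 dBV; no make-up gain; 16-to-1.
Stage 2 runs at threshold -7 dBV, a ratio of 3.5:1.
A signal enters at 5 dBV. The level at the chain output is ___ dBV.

Stage 1: 16 dB above -11 dBV, reduced 16:1 to 1 dB above → -10 dBV.
Stage 2: -10 dBV is at or below the -7 dBV threshold — no compression; output -10 dBV.

-10 dBV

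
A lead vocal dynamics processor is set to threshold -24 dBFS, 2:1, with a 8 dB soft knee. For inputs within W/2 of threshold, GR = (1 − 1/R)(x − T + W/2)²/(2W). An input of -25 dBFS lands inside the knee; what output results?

x − T + W/2 = -25 − (-24) + 4 = 3.
GR = (1 − 1/2) × 3² / 16 = 0.5 × 9 / 16 = 0.28125 dB.
Output = -25 − 0.28125 = -25.28125 dBFS.

-25.28125 dBFS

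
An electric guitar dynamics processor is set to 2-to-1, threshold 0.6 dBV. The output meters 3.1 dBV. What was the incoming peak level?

The compressed level sits 3.1 − 0.6 = 2.5 dB over threshold.
Before 2:1 compression the overshoot was 2.5 × 2 = 5 dB, so input = 0.6 + 5 = 5.6 dBV.

5.6 dBV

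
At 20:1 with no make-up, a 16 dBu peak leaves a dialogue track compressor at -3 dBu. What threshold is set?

Let T be the threshold. Output overshoot = (input overshoot)/R, so -3 − T = (16 − T)/20.
20·(-3 − T) = 16 − T → 19·T = -60 − 16 = -76.
T = -76/19 = -4 dBu.

-4 dBu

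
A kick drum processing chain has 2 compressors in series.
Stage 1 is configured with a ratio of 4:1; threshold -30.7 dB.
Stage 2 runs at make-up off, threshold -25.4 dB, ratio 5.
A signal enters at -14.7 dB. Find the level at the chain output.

-26.7 dB

Stage 1: -14.7 dB is 16 dB over -30.7 dB; at 4:1 that becomes 4 dB over, giving -26.7 dB.
Stage 2: -26.7 dB is at or below the -25.4 dB threshold — no compression; output -26.7 dB.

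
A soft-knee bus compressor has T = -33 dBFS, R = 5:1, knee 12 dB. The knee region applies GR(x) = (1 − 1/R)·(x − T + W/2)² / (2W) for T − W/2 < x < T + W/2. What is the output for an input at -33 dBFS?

-34.2 dBFS

x − T + W/2 = -33 − (-33) + 6 = 6.
GR = (1 − 1/5) × 6² / 24 = 0.8 × 36 / 24 = 1.2 dB.
Output = -33 − 1.2 = -34.2 dBFS.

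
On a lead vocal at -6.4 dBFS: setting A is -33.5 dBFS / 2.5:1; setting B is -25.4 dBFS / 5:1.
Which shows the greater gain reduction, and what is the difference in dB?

A: overshoot 27.1 dB → output overshoot 10.84 dB → GR 16.26 dB.
B: overshoot 19 dB → output overshoot 3.8 dB → GR 15.2 dB.
A applies 1.06 dB more gain reduction.

A, by 1.06 dB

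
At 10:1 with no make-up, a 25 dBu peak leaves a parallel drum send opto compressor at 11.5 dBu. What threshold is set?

Input is 15 dB above T (since output overshoot × R = input overshoot: (11.5 − T)·10 = 25 − T gives T = 10 dBu).
Check: 10 + (25 − 10)/10 = 10 + 1.5 = 11.5 dBu. ✓

10 dBu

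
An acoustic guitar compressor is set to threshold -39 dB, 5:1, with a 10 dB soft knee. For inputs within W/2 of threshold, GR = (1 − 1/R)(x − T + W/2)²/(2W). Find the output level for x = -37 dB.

-38.96 dB

x − T + W/2 = -37 − (-39) + 5 = 7.
GR = (1 − 1/5) × 7² / 20 = 0.8 × 49 / 20 = 1.96 dB.
Output = -37 − 1.96 = -38.96 dB.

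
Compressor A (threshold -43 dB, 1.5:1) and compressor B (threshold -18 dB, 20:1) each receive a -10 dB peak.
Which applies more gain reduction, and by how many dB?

A, by 3.4 dB

A: 33 dB over, compressed to 22 dB over, so 11 dB of GR.
B: 8 dB over, compressed to 0.4 dB over, so 7.6 dB of GR.
Difference: 3.4 dB in favour of A.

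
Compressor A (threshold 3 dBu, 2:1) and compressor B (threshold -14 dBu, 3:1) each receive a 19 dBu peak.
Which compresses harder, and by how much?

A: GR = 16 − 16/2 = 8 dB.
B: GR = 33 − 33/3 = 22 dB.
B applies 14 dB more gain reduction.

B, by 14 dB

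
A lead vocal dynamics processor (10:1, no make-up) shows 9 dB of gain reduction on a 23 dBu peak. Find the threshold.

13 dBu

Input is 10 dB above T (since output overshoot × R = input overshoot: (14 − T)·10 = 23 − T gives T = 13 dBu).
Check: 13 + (23 − 13)/10 = 13 + 1 = 14 dBu. ✓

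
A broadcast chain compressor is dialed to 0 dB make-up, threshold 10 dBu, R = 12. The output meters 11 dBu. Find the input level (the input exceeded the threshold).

22 dBu

The compressed level sits 11 − 10 = 1 dB over threshold.
Before 12:1 compression the overshoot was 1 × 12 = 12 dB, so input = 10 + 12 = 22 dBu.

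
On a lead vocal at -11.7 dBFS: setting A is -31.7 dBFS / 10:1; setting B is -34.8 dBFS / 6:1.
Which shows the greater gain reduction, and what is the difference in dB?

B, by 1.25 dB

A: overshoot 20 dB → output overshoot 2 dB → GR 18 dB.
B: overshoot 23.1 dB → output overshoot 3.85 dB → GR 19.25 dB.
B applies 1.25 dB more gain reduction.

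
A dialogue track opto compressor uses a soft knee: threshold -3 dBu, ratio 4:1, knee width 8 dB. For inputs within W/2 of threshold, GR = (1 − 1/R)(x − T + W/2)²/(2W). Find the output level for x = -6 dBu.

x − T + W/2 = -6 − (-3) + 4 = 1.
GR = (1 − 1/4) × 1² / 16 = 0.75 × 1 / 16 = 0.046875 dB.
Output = -6 − 0.046875 = -6.046875 dBu.

-6.046875 dBu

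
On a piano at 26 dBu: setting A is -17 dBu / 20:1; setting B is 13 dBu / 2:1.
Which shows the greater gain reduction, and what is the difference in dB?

A, by 34.35 dB

A: overshoot 43 dB → output overshoot 2.15 dB → GR 40.85 dB.
B: overshoot 13 dB → output overshoot 6.5 dB → GR 6.5 dB.
Difference: 34.35 dB in favour of A.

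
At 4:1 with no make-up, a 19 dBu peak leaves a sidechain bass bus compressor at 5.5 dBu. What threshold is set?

Input is 18 dB above T (since output overshoot × R = input overshoot: (5.5 − T)·4 = 19 − T gives T = 1 dBu).
Check: 1 + (19 − 1)/4 = 1 + 4.5 = 5.5 dBu. ✓

1 dBu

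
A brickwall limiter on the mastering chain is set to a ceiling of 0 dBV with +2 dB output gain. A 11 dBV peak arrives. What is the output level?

A brickwall limiter is an ∞:1 compressor: any input above the ceiling is clamped to 0 dBV.
Output gain then adds 2 dB: 0 + 2 = 2 dBV.

2 dBV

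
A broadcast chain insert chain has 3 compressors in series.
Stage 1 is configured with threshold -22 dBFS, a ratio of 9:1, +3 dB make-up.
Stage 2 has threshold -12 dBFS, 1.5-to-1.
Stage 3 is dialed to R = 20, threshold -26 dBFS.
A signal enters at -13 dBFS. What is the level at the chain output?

Stage 1: overshoot 9 dB → 9/9 = 1 dB → -21 dBFS; +3 dB make-up → -18 dBFS.
Stage 2: below threshold (-18 ≤ -12); passes unchanged; output -18 dBFS.
Stage 3: -18 dBFS is 8 dB over -26 dBFS; at 20:1 that becomes 0.4 dB over, giving -25.6 dBFS.

-25.6 dBFS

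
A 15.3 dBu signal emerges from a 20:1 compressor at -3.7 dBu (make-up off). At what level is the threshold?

Gain reduction = 15.3 − (-3.7) = 19 dB; output overshoot = GR / (R − 1) = 19 / 19 = 1 dB.
Threshold = output − output overshoot = -3.7 − 1 = -4.7 dBu.

-4.7 dBu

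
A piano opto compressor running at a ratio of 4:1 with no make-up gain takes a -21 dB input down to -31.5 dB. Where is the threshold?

Let T be the threshold. Output overshoot = (input overshoot)/R, so -31.5 − T = (-21 − T)/4.
4·(-31.5 − T) = -21 − T → 3·T = -126 − (-21) = -105.
T = -105/3 = -35 dB.

-35 dB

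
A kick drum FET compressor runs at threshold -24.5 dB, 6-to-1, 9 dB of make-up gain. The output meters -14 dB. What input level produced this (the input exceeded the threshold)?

-15.5 dB

Before make-up, the level was -14 − 9 = -23 dB.
That's 1.5 dB above the -24.5 dB threshold.
Input overshoot = R × output overshoot = 9 dB → input = -24.5 + 9 = -15.5 dB.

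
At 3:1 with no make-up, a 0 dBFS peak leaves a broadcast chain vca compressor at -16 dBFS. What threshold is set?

Input is 24 dB above T (since output overshoot × R = input overshoot: (-16 − T)·3 = 0 − T gives T = -24 dBFS).
Check: -24 + (0 − (-24))/3 = -24 + 8 = -16 dBFS. ✓

-24 dBFS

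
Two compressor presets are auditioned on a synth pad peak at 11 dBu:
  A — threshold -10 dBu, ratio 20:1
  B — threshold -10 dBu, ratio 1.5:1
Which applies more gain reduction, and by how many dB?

A, by 12.95 dB

A: 21 dB over, compressed to 1.05 dB over, so 19.95 dB of GR.
B: 21 dB over, compressed to 14 dB over, so 7 dB of GR.
A reduces 12.95 dB more.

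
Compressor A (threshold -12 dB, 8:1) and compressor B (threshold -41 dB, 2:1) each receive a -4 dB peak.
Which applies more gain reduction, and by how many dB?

A: overshoot 8 dB → output overshoot 1 dB → GR 7 dB.
B: overshoot 37 dB → output overshoot 18.5 dB → GR 18.5 dB.
B reduces 11.5 dB more.

B, by 11.5 dB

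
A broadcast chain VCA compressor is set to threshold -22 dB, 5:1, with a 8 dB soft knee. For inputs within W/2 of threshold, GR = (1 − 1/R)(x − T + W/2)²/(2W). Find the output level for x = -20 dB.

-21.8 dB

x − T + W/2 = -20 − (-22) + 4 = 6.
GR = (1 − 1/5) × 6² / 16 = 0.8 × 36 / 16 = 1.8 dB.
Output = -20 − 1.8 = -21.8 dB.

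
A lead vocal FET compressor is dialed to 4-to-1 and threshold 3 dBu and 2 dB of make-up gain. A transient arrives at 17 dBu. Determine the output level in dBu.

17 dBu sits 14 dB over threshold.
4:1 compression reduces that to 14/4 = 3.5 dB over.
So the level is 3 + 3.5 = 6.5 dBu; make-up adds 2 dB, giving 8.5 dBu.

8.5 dBu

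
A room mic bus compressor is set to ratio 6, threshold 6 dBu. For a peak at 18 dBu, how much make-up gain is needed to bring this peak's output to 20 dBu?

Without make-up, output = threshold + overshoot/6 = 6 + 2 = 8 dBu.
Gap to target: 12 dB.

12 dB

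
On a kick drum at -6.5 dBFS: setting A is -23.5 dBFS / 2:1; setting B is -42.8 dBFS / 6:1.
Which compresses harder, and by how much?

A: GR = 17 − 17/2 = 8.5 dB.
B: GR = 36.3 − 36.3/6 = 30.25 dB.
Difference: 21.75 dB in favour of B.

B, by 21.75 dB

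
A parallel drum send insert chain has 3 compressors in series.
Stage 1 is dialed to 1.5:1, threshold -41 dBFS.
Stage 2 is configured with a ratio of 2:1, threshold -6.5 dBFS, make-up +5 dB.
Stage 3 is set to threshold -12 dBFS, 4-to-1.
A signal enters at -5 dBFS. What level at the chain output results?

Stage 1: -5 dBFS is 36 dB over -41 dBFS; at 1.5:1 that becomes 24 dB over, giving -17 dBFS.
Stage 2: -17 dBFS is at or below the -6.5 dBFS threshold — no compression; make-up brings it to -12 dBFS.
Stage 3: -12 dBFS is at or below the -12 dBFS threshold — no compression; output -12 dBFS.

-12 dBFS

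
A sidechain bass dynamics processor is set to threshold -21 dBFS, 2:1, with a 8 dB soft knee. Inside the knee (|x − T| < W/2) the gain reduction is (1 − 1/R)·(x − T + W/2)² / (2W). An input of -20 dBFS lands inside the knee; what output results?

-20.78125 dBFS

x − T + W/2 = -20 − (-21) + 4 = 5.
GR = (1 − 1/2) × 5² / 16 = 0.5 × 25 / 16 = 0.78125 dB.
Output = -20 − 0.78125 = -20.78125 dBFS.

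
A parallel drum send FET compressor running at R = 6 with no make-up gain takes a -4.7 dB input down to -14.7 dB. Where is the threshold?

Let T be the threshold. Output overshoot = (input overshoot)/R, so -14.7 − T = (-4.7 − T)/6.
6·(-14.7 − T) = -4.7 − T → 5·T = -88.2 − (-4.7) = -83.5.
T = -83.5/5 = -16.7 dB.

-16.7 dB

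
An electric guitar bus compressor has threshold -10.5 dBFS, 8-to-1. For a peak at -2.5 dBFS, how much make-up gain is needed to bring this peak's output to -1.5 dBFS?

8 dB

Without make-up, output = threshold + overshoot/8 = -10.5 + 1 = -9.5 dBFS.
Gap to target: 8 dB.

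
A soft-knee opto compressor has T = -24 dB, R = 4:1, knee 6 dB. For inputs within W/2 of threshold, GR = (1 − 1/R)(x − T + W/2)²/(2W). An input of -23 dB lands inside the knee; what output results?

-24 dB

x − T + W/2 = -23 − (-24) + 3 = 4.
GR = (1 − 1/4) × 4² / 12 = 0.75 × 16 / 12 = 1 dB.
Output = -23 − 1 = -24 dB.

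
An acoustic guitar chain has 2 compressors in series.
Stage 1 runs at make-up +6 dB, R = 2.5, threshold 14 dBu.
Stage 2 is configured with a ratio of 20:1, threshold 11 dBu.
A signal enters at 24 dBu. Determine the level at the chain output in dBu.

Stage 1: 24 dBu is 10 dB over 14 dBu; at 2.5:1 that becomes 4 dB over, giving 18 dBu; +6 dB make-up → 24 dBu.
Stage 2: 13 dB above 11 dBu, reduced 20:1 to 0.65 dB above → 11.65 dBu.

11.65 dBu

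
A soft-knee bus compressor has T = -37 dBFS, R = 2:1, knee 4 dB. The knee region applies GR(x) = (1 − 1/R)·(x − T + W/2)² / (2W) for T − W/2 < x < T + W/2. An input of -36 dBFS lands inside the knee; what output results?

-36.5625 dBFS

x − T + W/2 = -36 − (-37) + 2 = 3.
GR = (1 − 1/2) × 3² / 8 = 0.5 × 9 / 8 = 0.5625 dB.
Output = -36 − 0.5625 = -36.5625 dBFS.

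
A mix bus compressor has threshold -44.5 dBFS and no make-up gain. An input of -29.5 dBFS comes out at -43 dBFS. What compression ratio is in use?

Input overshoot = -29.5 − (-44.5) = 15 dB; output overshoot = -43 − (-44.5) = 1.5 dB.
Ratio = 15 / 1.5 = 10.

10:1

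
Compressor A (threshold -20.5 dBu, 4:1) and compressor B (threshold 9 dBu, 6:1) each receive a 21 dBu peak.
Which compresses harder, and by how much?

A: GR = 41.5 − 41.5/4 = 31.125 dB.
B: GR = 12 − 12/6 = 10 dB.
A applies 21.125 dB more gain reduction.

A, by 21.125 dB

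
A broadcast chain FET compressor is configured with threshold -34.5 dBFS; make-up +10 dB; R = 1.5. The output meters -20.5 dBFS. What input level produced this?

-28.5 dBFS

Before make-up, the level was -20.5 − 10 = -30.5 dBFS.
Post-compression overshoot = -30.5 − (-34.5) = 4 dB.
Input overshoot = R × output overshoot = 6 dB → input = -34.5 + 6 = -28.5 dBFS.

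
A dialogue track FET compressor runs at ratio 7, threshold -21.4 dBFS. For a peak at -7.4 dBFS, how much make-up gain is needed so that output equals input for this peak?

12 dB

Overshoot 14 dB → 14/7 = 2 dB after compression, so the compressed level is -21.4 + 2 = -19.4 dBFS.
Make-up = target − compressed = -7.4 − (-19.4) = 12 dB.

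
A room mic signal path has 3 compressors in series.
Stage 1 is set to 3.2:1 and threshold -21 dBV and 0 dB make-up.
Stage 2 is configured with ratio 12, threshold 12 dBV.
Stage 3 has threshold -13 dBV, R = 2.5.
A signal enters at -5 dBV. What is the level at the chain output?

-16 dBV

Stage 1: -5 dBV is 16 dB over -21 dBV; at 3.2:1 that becomes 5 dB over, giving -16 dBV.
Stage 2: -16 dBV is at or below the 12 dBV threshold — no compression; output -16 dBV.
Stage 3: below threshold (-16 ≤ -13); passes unchanged; output -16 dBV.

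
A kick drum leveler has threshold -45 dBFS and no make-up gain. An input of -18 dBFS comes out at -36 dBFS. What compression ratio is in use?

Input overshoot = -18 − (-45) = 27 dB; output overshoot = -36 − (-45) = 9 dB.
Ratio = 27 / 9 = 3.

3:1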